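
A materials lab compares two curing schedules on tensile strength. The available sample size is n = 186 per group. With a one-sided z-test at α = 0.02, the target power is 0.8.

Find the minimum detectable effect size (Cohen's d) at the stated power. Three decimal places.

d ≈ 0.300

Required noncentrality: δ = z_{0.02} + z_{0.20} = 2.054 + 0.842 = 2.895.
δ = d·√(n/2) ⇒ d = δ/√(n/2) = 2.895/√(186/2) = 0.3002.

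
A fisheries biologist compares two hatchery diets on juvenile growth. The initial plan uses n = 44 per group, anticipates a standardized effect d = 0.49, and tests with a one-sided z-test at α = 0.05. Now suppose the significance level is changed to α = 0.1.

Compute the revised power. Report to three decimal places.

δ = d·√(n/2) = 0.49 × √(44/2) = 2.2983 (unchanged). New critical value: z_{0.1} = 1.282.
Revised power = Φ(δ − 1.282) = Φ(1.017) = 0.8454.

Power ≈ 0.845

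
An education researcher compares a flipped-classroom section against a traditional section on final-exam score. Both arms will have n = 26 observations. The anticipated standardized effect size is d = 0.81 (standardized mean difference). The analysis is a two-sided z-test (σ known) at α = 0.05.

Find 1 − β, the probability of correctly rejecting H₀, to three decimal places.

Power ≈ 0.832

Noncentrality parameter: λ = d·√(n/2) = 0.81 × √(26/2) = 2.9205
Two-sided α = 0.05 → critical value z_{0.025} = 1.960.
Power = Φ(λ − 1.960) + Φ(−λ − 1.960) = Φ(0.961) + Φ(-4.880) = 0.8316 + 0.0000 = 0.8316.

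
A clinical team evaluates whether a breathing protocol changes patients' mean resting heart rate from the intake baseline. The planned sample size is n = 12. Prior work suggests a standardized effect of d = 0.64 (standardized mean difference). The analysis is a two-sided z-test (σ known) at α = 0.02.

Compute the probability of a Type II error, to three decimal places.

β ≈ 0.544

Noncentrality parameter: δ = d·√n = 0.64 × √12 = 2.2170
Critical value for a two-sided test at α = 0.02: z_{α/2} = 2.326.
Power = Φ(δ − 2.326) + Φ(−δ − 2.326) = Φ(-0.109) + Φ(-4.543) = 0.4565 + 0.0000 = 0.4565.
Type II error: β = 1 − power = 1 − 0.4565 = 0.5435.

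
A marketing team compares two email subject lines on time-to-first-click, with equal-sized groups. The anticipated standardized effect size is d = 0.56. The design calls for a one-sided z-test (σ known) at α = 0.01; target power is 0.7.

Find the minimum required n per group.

n = 52 per group

Set Φ(δ − 2.326) = 0.7; then δ − 2.326 = Φ⁻¹(0.7) = 0.524, giving δ = 2.851.
δ = d·√(n/2) ⇒ n = 2(δ/d)² = 2 × (2.851 / 0.56)² = 51.83.
Rounding up, n = 52 per group.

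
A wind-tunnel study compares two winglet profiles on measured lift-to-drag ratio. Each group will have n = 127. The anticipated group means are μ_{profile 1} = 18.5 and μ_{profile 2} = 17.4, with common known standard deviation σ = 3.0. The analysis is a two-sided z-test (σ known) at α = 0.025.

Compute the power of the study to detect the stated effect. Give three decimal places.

Standardized effect: d = |μ_{profile 1} − μ_{profile 2}| / σ = |18.5 − 17.4| / 3.0 = 0.3667
Noncentrality parameter: δ = d·√(n/2) = 0.3667 × √(127/2) = 2.9219
Two-sided α = 0.025 → critical value z_{0.0125} = 2.241.
Power = Φ(δ − 2.241) + Φ(−δ − 2.241) = Φ(0.680) + Φ(-5.163) = 0.7519 + 0.0000 = 0.7519.

Power ≈ 0.752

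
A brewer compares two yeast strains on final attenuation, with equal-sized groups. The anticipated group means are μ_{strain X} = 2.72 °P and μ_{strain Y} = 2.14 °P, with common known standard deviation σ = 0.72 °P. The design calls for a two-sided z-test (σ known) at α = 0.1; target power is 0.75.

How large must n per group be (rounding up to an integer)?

Standardized effect: d = |μ_{strain X} − μ_{strain Y}| / σ = |2.72 − 2.14| / 0.72 = 0.8056
For power 0.75 need Φ(δ − z_{0.05}) = 0.75, so δ = z_{0.05} + z_{0.25} = 1.645 + 0.674 = 2.319.
(Ignoring the negligible lower-tail rejection probability gives the usual closed-form inversion.)
δ = d·√(n/2) ⇒ n = 2(δ/d)² = 2 × (2.319 / 0.8056)² = 16.58.
Rounding up, n = 17 per group.

n = 17 per group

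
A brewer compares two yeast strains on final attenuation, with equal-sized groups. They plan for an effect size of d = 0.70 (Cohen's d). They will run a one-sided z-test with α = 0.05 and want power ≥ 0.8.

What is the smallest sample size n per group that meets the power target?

Set Φ(δ − 1.645) = 0.8; then δ − 1.645 = Φ⁻¹(0.8) = 0.842, giving δ = 2.486.
δ = d·√(n/2) ⇒ n = 2(δ/d)² = 2 × (2.486 / 0.70)² = 25.23.
Round up to the next whole unit.

n = 26 per group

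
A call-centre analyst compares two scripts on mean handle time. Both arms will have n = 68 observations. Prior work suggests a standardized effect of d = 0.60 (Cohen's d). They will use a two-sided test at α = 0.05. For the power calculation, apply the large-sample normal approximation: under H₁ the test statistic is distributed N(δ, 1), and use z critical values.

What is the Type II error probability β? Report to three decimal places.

β ≈ 0.062

Noncentrality parameter: δ = d·√(n/2) = 0.60 × √(68/2) = 3.4986
Critical value for a two-sided test at α = 0.05: z_{α/2} = 1.960.
Power = Φ(δ − 1.960) + Φ(−δ − 1.960) = Φ(1.539) + Φ(-5.459) = 0.9380 + 0.0000 = 0.9380.
Type II error: β = 1 − power = 1 − 0.9380 = 0.0620.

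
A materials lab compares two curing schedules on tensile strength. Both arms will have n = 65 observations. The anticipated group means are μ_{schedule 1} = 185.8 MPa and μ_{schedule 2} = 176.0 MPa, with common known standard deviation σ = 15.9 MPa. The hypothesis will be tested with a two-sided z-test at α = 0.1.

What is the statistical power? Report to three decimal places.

Power ≈ 0.969

Standardized effect: d = |μ_{schedule 1} − μ_{schedule 2}| / σ = |185.8 − 176.0| / 15.9 = 0.6164
Noncentrality parameter: δ = d·√(n/2) = 0.6164 × √(65/2) = 3.5137
Two-sided α = 0.1 → critical value z_{0.05} = 1.645.
Power = Φ(δ − 1.645) + Φ(−δ − 1.645) = Φ(1.869) + Φ(-5.159) = 0.9692 + 0.0000 = 0.9692.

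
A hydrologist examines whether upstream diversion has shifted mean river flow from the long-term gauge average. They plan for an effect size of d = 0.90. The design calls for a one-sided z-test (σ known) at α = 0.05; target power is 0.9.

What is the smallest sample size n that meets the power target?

n = 11

Set Φ(δ − 1.645) = 0.9; then δ − 1.645 = Φ⁻¹(0.9) = 1.282, giving δ = 2.926.
δ = d·√n ⇒ n = (δ/d)² = (2.926 / 0.90)² = 10.57.
Rounding up, n = 11.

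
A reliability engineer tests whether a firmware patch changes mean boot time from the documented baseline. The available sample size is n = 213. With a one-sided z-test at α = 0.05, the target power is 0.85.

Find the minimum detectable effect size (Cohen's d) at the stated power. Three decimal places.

Need Φ(δ − 1.645) = 0.85, so δ = 1.645 + 1.036 = 2.681.
δ = d·√n ⇒ d = δ/√n = 2.681/√213 = 0.1837.

d ≈ 0.184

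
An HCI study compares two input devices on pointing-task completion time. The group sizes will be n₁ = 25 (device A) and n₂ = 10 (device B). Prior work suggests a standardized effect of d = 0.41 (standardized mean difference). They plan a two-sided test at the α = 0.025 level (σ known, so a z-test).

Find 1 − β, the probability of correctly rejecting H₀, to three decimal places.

Power ≈ 0.126

Noncentrality parameter: δ = d / √(1/n₁ + 1/n₂) = 0.41 / √(1/25 + 1/10) = 1.0958
Critical value for a two-sided test at α = 0.025: z_{α/2} = 2.241.
Power = Φ(δ − 2.241) + Φ(−δ − 2.241) = Φ(-1.146) + Φ(-3.337) = 0.1260 + 0.0004 = 0.1264.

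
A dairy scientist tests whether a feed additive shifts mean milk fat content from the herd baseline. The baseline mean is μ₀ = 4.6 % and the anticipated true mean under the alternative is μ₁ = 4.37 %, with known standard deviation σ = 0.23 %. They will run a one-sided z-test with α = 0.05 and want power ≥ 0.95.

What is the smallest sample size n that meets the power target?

Standardized effect: d = |μ₁ − μ₀| / σ = |4.37 − 4.6| / 0.23 = 1.0000
Set Φ(δ − 1.645) = 0.95; then δ − 1.645 = Φ⁻¹(0.95) = 1.645, giving δ = 3.290.
δ = d·√n ⇒ n = (δ/d)² = (3.290 / 1.0000)² = 10.82.
Round up to the next whole unit.

n = 11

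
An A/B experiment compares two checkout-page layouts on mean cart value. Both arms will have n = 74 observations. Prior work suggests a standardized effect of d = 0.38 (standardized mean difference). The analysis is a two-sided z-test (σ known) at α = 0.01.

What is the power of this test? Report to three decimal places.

Noncentrality parameter: δ = d·√(n/2) = 0.38 × √(74/2) = 2.3114
Two-sided α = 0.01 → critical value z_{0.005} = 2.576.
Power = Φ(δ − 2.576) + Φ(−δ − 2.576) = Φ(-0.264) + Φ(-4.887) = 0.3957 + 0.0000 = 0.3957.

Power ≈ 0.396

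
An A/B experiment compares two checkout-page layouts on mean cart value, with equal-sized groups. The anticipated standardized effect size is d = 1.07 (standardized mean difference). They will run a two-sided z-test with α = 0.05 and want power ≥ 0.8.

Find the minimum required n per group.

For power 0.8 need Φ(δ − z_{0.025}) = 0.8, so δ = z_{0.025} + z_{0.20} = 1.960 + 0.842 = 2.802.
(The Φ(−δ − z_{α/2}) term is vanishingly small for δ > 0 and is dropped in the standard sample-size formula.)
δ = d·√(n/2) ⇒ n = 2(δ/d)² = 2 × (2.802 / 1.07)² = 13.71.
Rounding up, n = 14 per group.

n = 14 per group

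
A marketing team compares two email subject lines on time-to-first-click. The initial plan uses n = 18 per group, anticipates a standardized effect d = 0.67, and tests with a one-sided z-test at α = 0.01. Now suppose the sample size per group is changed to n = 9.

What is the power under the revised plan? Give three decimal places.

With n = 9 per group: δ = d·√(n/2) = 0.67 × √(9/2) = 1.4213. Critical value z_{0.01} = 2.326.
Revised power = Φ(δ − 2.326) = Φ(-0.905) = 0.1827.

Power ≈ 0.183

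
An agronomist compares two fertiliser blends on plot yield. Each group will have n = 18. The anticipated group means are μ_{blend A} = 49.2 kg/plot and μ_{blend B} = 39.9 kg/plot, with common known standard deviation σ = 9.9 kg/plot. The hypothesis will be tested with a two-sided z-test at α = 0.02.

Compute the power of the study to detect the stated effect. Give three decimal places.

Power ≈ 0.689

Standardized effect: d = |μ_{blend A} − μ_{blend B}| / σ = |49.2 − 39.9| / 9.9 = 0.9394
Noncentrality parameter: δ = d·√(n/2) = 0.9394 × √(18/2) = 2.8182
Two-sided α = 0.02 → critical value z_{0.01} = 2.326.
Power = Φ(δ − 2.326) + Φ(−δ − 2.326) = Φ(0.492) + Φ(-5.145) = 0.6886 + 0.0000 = 0.6886.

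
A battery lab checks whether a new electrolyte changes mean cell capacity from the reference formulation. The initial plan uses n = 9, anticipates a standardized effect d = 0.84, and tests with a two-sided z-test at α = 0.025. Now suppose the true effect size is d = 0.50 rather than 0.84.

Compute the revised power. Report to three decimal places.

Power ≈ 0.229

With d = 0.50: δ = d·√n = 0.50 × √9 = 1.5000. Critical value z_{0.0125} = 2.241.
Revised power = Φ(δ − 2.241) + Φ(−δ − 2.241) = Φ(-0.741) + Φ(-3.741) = 0.2292 + 0.0001 = 0.2293.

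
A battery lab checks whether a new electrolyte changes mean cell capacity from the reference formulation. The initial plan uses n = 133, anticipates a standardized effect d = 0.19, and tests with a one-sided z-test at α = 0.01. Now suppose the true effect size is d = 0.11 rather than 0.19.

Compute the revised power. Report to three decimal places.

With d = 0.11: δ = d·√n = 0.11 × √133 = 1.2686. Critical value z_{0.01} = 2.326.
Revised power = P(Z > 2.326 − δ) = Φ(-1.058) = 0.1451.

Power ≈ 0.145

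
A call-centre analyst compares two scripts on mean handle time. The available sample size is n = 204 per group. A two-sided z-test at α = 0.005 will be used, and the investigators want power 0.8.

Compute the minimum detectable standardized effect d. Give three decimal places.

d ≈ 0.361

Required noncentrality: δ = z_{0.0025} + z_{0.20} = 2.807 + 0.842 = 3.649.
(The second rejection-region term Φ(−δ − z_{α/2}) is negligible and dropped.)
δ = d·√(n/2) ⇒ d = δ/√(n/2) = 3.649/√(204/2) = 0.3613.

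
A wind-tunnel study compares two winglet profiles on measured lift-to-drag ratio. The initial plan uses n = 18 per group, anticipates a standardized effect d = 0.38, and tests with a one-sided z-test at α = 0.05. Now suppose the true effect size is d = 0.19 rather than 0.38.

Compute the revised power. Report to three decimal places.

With d = 0.19: δ = d·√(n/2) = 0.19 × √(18/2) = 0.5700. Critical value z_{0.05} = 1.645.
Revised power = P(Z > 1.645 − δ) = Φ(-1.075) = 0.1412.

Power ≈ 0.141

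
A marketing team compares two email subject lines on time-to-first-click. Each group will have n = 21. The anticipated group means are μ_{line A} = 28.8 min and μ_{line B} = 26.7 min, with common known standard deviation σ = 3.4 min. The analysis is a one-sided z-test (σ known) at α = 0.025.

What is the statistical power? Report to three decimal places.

Standardized effect: d = |μ_{line A} − μ_{line B}| / σ = |28.8 − 26.7| / 3.4 = 0.6176
Noncentrality parameter: δ = d·√(n/2) = 0.6176 × √(21/2) = 2.0014
One-sided α = 0.025 → critical value z_{0.025} = 1.960.
Power = P(Z > 1.960 − δ) = Φ(0.041) = 0.5165.

Power ≈ 0.517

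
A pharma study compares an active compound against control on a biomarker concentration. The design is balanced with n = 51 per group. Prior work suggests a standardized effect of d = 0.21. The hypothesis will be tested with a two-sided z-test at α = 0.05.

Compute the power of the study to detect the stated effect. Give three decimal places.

Power ≈ 0.185

Noncentrality parameter: δ = d·√(n/2) = 0.21 × √(51/2) = 1.0604
Two-sided α = 0.05 → critical value z_{0.025} = 1.960.
Power = Φ(δ − 1.960) + Φ(−δ − 1.960) = Φ(-0.900) + Φ(-3.020) = 0.1842 + 0.0013 = 0.1855.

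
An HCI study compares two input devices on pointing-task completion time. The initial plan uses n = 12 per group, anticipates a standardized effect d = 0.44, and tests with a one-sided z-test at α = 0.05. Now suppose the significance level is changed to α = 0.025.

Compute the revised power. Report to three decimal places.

δ = d·√(n/2) = 0.44 × √(12/2) = 1.0778 (unchanged). New critical value: z_{0.025} = 1.960.
Revised power = Φ(δ − 1.960) = Φ(-0.882) = 0.1888.

Power ≈ 0.189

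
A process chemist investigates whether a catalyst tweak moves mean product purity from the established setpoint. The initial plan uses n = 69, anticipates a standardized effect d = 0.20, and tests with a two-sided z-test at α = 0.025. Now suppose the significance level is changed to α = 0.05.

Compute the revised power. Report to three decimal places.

Power ≈ 0.383

δ = d·√n = 0.20 × √69 = 1.6613 (unchanged). New critical value: z_{0.025} = 1.960.
Revised power = Φ(δ − 1.960) + Φ(−δ − 1.960) = Φ(-0.299) + Φ(-3.621) = 0.3826 + 0.0001 = 0.3828.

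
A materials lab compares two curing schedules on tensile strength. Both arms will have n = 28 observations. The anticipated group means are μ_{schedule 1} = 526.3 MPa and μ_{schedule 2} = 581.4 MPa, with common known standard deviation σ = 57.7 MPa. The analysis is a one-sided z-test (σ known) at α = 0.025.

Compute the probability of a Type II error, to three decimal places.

β ≈ 0.053

Standardized effect: d = |μ_{schedule 1} − μ_{schedule 2}| / σ = |526.3 − 581.4| / 57.7 = 0.9549
Noncentrality parameter: δ = d·√(n/2) = 0.9549 × √(28/2) = 3.5731
One-sided α = 0.025 → critical value z_{0.025} = 1.960.
Power = Φ(δ − 1.960) = Φ(1.613) = 0.9466.
Type II error: β = 1 − power = 1 − 0.9466 = 0.0534.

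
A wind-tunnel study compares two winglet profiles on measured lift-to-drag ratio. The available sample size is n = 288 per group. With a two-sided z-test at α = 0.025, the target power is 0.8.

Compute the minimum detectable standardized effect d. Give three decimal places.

Required noncentrality: δ = z_{0.0125} + z_{0.20} = 2.241 + 0.842 = 3.083.
(Lower-tail contribution to power is negligible for δ > 0.)
δ = d·√(n/2) ⇒ d = δ/√(n/2) = 3.083/√(288/2) = 0.2569.

d ≈ 0.257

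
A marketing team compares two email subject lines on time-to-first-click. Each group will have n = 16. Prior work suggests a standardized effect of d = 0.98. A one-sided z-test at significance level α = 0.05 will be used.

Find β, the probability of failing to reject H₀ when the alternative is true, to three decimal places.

Noncentrality parameter: δ = d·√(n/2) = 0.98 × √(16/2) = 2.7719
One-sided α = 0.05 → critical value z_{0.05} = 1.645.
Power = P(Z > 1.645 − δ) = Φ(1.127) = 0.8701.
Type II error: β = 1 − power = 1 − 0.8701 = 0.1299.

β ≈ 0.130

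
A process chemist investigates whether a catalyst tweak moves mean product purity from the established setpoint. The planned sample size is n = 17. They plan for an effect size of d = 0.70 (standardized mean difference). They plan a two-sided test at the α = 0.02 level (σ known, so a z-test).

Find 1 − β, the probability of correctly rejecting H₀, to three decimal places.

Power ≈ 0.712

Noncentrality parameter: δ = d·√n = 0.70 × √17 = 2.8862
Two-sided α = 0.02 → critical value z_{0.01} = 2.326.
Power = Φ(δ − 2.326) + Φ(−δ − 2.326) = Φ(0.560) + Φ(-5.213) = 0.7122 + 0.0000 = 0.7122.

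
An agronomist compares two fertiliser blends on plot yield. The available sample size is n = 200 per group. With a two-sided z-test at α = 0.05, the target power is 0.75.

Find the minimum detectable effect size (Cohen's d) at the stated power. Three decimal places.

d ≈ 0.263

Required noncentrality: δ = z_{0.025} + z_{0.25} = 1.960 + 0.674 = 2.634.
(The second rejection-region term Φ(−δ − z_{α/2}) is negligible and dropped.)
δ = d·√(n/2) ⇒ d = δ/√(n/2) = 2.634/√(200/2) = 0.2634.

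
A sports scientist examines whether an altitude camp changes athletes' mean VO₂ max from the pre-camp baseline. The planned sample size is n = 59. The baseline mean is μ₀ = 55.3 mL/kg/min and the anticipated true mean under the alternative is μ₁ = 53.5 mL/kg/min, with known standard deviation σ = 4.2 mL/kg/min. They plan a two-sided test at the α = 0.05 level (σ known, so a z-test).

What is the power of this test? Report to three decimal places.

Power ≈ 0.909

Standardized effect: d = |μ₁ − μ₀| / σ = |53.5 − 55.3| / 4.2 = 0.4286
Noncentrality parameter: λ = d·√n = 0.4286 × √59 = 3.2919
Two-sided α = 0.05 → critical value z_{0.025} = 1.960.
Power = Φ(λ − 1.960) + Φ(−λ − 1.960) = Φ(1.332) + Φ(-5.252) = 0.9086 + 0.0000 = 0.9086.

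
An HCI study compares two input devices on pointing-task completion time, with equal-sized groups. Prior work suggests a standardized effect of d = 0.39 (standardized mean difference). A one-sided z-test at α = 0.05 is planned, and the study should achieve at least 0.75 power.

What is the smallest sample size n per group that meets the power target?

n = 71 per group

Set Φ(δ − 1.645) = 0.75; then δ − 1.645 = Φ⁻¹(0.75) = 0.674, giving δ = 2.319.
δ = d·√(n/2) ⇒ n = 2(δ/d)² = 2 × (2.319 / 0.39)² = 70.73.
Rounding up, n = 71 per group.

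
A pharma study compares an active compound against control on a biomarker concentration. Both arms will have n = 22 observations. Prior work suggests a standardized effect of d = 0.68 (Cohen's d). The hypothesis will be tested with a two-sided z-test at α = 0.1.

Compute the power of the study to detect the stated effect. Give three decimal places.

Power ≈ 0.729

Noncentrality parameter: δ = d·√(n/2) = 0.68 × √(22/2) = 2.2553
Two-sided α = 0.1 → critical value z_{0.05} = 1.645.
Power = Φ(δ − 1.645) + Φ(−δ − 1.645) = Φ(0.610) + Φ(-3.900) = 0.7292 + 0.0000 = 0.7293.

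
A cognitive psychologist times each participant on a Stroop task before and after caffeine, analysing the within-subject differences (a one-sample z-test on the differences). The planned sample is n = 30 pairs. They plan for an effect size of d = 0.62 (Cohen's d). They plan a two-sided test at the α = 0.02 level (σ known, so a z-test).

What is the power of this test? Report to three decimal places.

Power ≈ 0.858

Noncentrality parameter: δ = d·√n = 0.62 × √30 = 3.3959
Critical value for a two-sided test at α = 0.02: z_{α/2} = 2.326.
Power = Φ(δ − 2.326) + Φ(−δ − 2.326) = Φ(1.070) + Φ(-5.722) = 0.8576 + 0.0000 = 0.8576.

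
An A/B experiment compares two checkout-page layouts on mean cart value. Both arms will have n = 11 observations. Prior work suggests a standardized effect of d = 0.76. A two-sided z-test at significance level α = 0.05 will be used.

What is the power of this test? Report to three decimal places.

Noncentrality parameter: δ = d·√(n/2) = 0.76 × √(11/2) = 1.7824
Critical value for a two-sided test at α = 0.05: z_{α/2} = 1.960.
Power = Φ(δ − 1.960) + Φ(−δ − 1.960) = Φ(-0.178) + Φ(-3.742) = 0.4295 + 0.0001 = 0.4296.

Power ≈ 0.430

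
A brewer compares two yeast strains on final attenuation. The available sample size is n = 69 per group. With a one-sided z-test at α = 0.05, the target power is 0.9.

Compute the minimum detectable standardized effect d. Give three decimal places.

Need Φ(δ − 1.645) = 0.9, so δ = 1.645 + 1.282 = 2.926.
δ = d·√(n/2) ⇒ d = δ/√(n/2) = 2.926/√(69/2) = 0.4982.

d ≈ 0.498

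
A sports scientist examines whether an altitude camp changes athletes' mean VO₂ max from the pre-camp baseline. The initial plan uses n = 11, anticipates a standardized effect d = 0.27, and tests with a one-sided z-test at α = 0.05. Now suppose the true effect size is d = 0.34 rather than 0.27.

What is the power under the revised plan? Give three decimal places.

Power ≈ 0.303

With d = 0.34: δ = d·√n = 0.34 × √11 = 1.1277. Critical value z_{0.05} = 1.645.
Revised power = P(Z > 1.645 − δ) = Φ(-0.517) = 0.3025.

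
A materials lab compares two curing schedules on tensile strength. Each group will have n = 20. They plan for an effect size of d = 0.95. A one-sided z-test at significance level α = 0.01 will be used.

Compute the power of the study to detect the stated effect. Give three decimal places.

Power ≈ 0.751

Noncentrality parameter: δ = d·√(n/2) = 0.95 × √(20/2) = 3.0042
One-sided α = 0.01 → critical value z_{0.01} = 2.326.
Power = Φ(δ − 2.326) = Φ(0.678) = 0.7511.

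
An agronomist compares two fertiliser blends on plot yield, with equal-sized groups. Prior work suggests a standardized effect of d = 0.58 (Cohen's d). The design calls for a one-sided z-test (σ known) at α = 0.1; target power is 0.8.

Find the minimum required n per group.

For power 0.8 need Φ(δ − z_{0.1}) = 0.8, so δ = z_{0.1} + z_{0.20} = 1.282 + 0.842 = 2.123.
δ = d·√(n/2) ⇒ n = 2(δ/d)² = 2 × (2.123 / 0.58)² = 26.80.
Rounding up, n = 27 per group.

n = 27 per group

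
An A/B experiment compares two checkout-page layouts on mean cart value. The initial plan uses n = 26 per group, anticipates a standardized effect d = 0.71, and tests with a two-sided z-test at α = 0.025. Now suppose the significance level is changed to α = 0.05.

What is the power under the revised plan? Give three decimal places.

Power ≈ 0.726

δ = d·√(n/2) = 0.71 × √(26/2) = 2.5599 (unchanged). New critical value: z_{0.025} = 1.960.
Revised power = Φ(δ − 1.960) + Φ(−δ − 1.960) = Φ(0.600) + Φ(-4.520) = 0.7257 + 0.0000 = 0.7257.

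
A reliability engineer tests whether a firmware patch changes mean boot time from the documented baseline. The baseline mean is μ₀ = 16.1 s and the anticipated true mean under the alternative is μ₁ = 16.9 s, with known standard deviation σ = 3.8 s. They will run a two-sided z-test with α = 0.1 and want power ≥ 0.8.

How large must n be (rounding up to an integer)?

n = 140

Standardized effect: d = |μ₁ − μ₀| / σ = |16.9 − 16.1| / 3.8 = 0.2105
Set Φ(δ − 1.645) = 0.8; then δ − 1.645 = Φ⁻¹(0.8) = 0.842, giving δ = 2.486.
(The Φ(−δ − z_{α/2}) term is vanishingly small for δ > 0 and is dropped in the standard sample-size formula.)
δ = d·√n ⇒ n = (δ/d)² = (2.486 / 0.2105)² = 139.49.
Rounding up, n = 140.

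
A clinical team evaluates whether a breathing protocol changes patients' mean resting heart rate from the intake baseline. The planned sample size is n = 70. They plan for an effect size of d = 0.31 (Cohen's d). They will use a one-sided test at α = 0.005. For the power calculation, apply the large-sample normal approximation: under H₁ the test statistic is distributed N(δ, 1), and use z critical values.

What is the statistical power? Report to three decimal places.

Noncentrality parameter: δ = d·√n = 0.31 × √70 = 2.5936
One-sided α = 0.005 → critical value z_{0.005} = 2.576.
Power = P(Z > 2.576 − δ) = Φ(0.018) = 0.5071.

Power ≈ 0.507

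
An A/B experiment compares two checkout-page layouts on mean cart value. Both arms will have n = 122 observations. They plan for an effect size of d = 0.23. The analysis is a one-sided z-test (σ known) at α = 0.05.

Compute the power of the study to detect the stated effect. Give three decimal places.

Power ≈ 0.560

Noncentrality parameter: λ = d·√(n/2) = 0.23 × √(122/2) = 1.7964
One-sided α = 0.05 → critical value z_{0.05} = 1.645.
Power = Φ(λ − 1.645) = Φ(0.152) = 0.5602.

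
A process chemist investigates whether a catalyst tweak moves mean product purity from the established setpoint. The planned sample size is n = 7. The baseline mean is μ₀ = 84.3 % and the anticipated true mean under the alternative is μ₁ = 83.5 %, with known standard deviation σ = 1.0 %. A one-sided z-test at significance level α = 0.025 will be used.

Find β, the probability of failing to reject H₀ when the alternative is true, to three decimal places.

β ≈ 0.438

Standardized effect: d = |μ₁ − μ₀| / σ = |83.5 − 84.3| / 1.0 = 0.8000
Noncentrality parameter: δ = d·√n = 0.8000 × √7 = 2.1166
Critical value for a one-sided test at α = 0.025: z_α = 1.960.
Power = P(Z > 1.960 − δ) = Φ(0.157) = 0.5622.
Type II error: β = 1 − power = 1 − 0.5622 = 0.4378.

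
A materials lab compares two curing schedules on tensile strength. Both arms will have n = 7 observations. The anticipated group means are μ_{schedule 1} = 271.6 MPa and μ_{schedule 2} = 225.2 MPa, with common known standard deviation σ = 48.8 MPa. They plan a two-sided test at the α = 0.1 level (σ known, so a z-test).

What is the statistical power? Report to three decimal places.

Standardized effect: d = |μ_{schedule 1} − μ_{schedule 2}| / σ = |271.6 − 225.2| / 48.8 = 0.9508
Noncentrality parameter: λ = d·√(n/2) = 0.9508 × √(7/2) = 1.7788
Critical value for a two-sided test at α = 0.1: z_{α/2} = 1.645.
Power = Φ(λ − 1.645) + Φ(−λ − 1.645) = Φ(0.134) + Φ(-3.424) = 0.5533 + 0.0003 = 0.5536.

Power ≈ 0.554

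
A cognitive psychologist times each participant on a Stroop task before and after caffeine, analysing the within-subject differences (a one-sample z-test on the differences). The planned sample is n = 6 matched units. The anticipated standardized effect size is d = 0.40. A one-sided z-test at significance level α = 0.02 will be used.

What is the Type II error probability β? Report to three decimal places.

Noncentrality parameter: δ = d·√n = 0.40 × √6 = 0.9798
One-sided α = 0.02 → critical value z_{0.02} = 2.054.
Power = P(Z > 2.054 − δ) = Φ(-1.074) = 0.1414.
Type II error: β = 1 − power = 1 − 0.1414 = 0.8586.

β ≈ 0.859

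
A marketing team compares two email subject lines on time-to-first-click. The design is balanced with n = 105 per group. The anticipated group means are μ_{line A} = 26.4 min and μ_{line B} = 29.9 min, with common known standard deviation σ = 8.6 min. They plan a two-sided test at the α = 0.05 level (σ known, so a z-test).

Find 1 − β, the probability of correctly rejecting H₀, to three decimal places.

Power ≈ 0.839

Standardized effect: d = |μ_{line A} − μ_{line B}| / σ = |26.4 − 29.9| / 8.6 = 0.4070
Noncentrality parameter: δ = d·√(n/2) = 0.4070 × √(105/2) = 2.9488
Two-sided α = 0.05 → critical value z_{0.025} = 1.960.
Power = Φ(δ − 1.960) + Φ(−δ − 1.960) = Φ(0.989) + Φ(-4.909) = 0.8386 + 0.0000 = 0.8386.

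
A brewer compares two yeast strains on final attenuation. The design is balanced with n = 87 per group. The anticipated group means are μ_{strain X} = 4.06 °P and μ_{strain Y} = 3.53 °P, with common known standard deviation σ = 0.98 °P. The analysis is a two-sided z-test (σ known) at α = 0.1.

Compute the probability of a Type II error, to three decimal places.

Standardized effect: d = |μ_{strain X} − μ_{strain Y}| / σ = |4.06 − 3.53| / 0.98 = 0.5408
Noncentrality parameter: λ = d·√(n/2) = 0.5408 × √(87/2) = 3.5669
Two-sided α = 0.1 → critical value z_{0.05} = 1.645.
Power = Φ(λ − 1.645) + Φ(−λ − 1.645) = Φ(1.922) + Φ(-5.212) = 0.9727 + 0.0000 = 0.9727.
Type II error: β = 1 − power = 1 − 0.9727 = 0.0273.

β ≈ 0.027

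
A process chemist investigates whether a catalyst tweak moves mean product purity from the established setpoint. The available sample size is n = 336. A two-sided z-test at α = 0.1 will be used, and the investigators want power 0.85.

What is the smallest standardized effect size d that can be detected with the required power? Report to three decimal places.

d ≈ 0.146

Required noncentrality: δ = z_{0.05} + z_{0.15} = 1.645 + 1.036 = 2.681.
(The second rejection-region term Φ(−δ − z_{α/2}) is negligible and dropped.)
δ = d·√n ⇒ d = δ/√n = 2.681/√336 = 0.1463.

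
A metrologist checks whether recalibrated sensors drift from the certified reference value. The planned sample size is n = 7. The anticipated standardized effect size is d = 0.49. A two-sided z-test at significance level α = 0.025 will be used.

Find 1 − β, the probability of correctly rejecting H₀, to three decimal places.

Noncentrality parameter: δ = d·√n = 0.49 × √7 = 1.2964
Critical value for a two-sided test at α = 0.025: z_{α/2} = 2.241.
Power = Φ(δ − 2.241) + Φ(−δ − 2.241) = Φ(-0.945) + Φ(-3.538) = 0.1723 + 0.0002 = 0.1725.

Power ≈ 0.173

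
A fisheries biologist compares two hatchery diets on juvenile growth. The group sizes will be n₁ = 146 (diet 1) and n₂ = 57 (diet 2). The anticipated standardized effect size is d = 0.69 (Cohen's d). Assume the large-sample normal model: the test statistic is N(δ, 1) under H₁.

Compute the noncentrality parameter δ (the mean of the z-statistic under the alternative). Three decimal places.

The noncentrality parameter scales effect size by the design's sample-size factor: δ = d / √(1/n₁ + 1/n₂) = 0.69 / √(1/146 + 1/57) = 4.4179

δ ≈ 4.418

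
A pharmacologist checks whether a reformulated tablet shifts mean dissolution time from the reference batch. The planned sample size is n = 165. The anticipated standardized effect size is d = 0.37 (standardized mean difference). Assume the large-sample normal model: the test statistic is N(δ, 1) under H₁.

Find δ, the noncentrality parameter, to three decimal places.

The noncentrality parameter scales effect size by the design's sample-size factor: δ = d·√n = 0.37 × √165 = 4.7527

δ ≈ 4.753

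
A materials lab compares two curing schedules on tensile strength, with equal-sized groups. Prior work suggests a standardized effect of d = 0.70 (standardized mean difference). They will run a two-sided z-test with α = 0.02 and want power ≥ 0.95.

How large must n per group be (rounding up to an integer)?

n = 65 per group

Set Φ(δ − 2.326) = 0.95; then δ − 2.326 = Φ⁻¹(0.95) = 1.645, giving δ = 3.971.
(Ignoring the negligible lower-tail rejection probability gives the usual closed-form inversion.)
δ = d·√(n/2) ⇒ n = 2(δ/d)² = 2 × (3.971 / 0.70)² = 64.37.
Round up to the next whole unit.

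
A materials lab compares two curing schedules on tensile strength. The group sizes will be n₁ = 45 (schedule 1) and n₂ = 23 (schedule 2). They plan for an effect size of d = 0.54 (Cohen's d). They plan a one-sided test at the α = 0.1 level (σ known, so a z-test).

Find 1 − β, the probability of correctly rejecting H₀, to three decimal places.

Noncentrality parameter: λ = d / √(1/n₁ + 1/n₂) = 0.54 / √(1/45 + 1/23) = 2.1067
Critical value for a one-sided test at α = 0.1: z_α = 1.282.
Power = Φ(λ − 1.282) = Φ(0.825) = 0.7954.

Power ≈ 0.795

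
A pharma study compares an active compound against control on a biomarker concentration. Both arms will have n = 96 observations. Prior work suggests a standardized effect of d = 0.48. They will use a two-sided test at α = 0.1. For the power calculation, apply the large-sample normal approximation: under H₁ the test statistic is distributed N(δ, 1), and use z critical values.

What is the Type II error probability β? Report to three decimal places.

Noncentrality parameter: δ = d·√(n/2) = 0.48 × √(96/2) = 3.3255
Critical value for a two-sided test at α = 0.1: z_{α/2} = 1.645.
Power = Φ(δ − 1.645) + Φ(−δ − 1.645) = Φ(1.681) + Φ(-4.970) = 0.9536 + 0.0000 = 0.9536.
Type II error: β = 1 − power = 1 − 0.9536 = 0.0464.

β ≈ 0.046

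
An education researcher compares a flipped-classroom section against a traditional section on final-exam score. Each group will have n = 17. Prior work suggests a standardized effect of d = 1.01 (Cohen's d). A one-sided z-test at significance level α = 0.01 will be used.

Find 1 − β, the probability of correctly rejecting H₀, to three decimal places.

Noncentrality parameter: δ = d·√(n/2) = 1.01 × √(17/2) = 2.9446
One-sided α = 0.01 → critical value z_{0.01} = 2.326.
Power = P(Z > 2.326 − δ) = Φ(0.618) = 0.7318.

Power ≈ 0.732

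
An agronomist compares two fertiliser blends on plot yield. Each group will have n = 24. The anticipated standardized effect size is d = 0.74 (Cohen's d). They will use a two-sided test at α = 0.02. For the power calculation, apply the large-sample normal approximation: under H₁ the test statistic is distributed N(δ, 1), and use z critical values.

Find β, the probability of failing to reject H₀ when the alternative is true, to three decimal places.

β ≈ 0.406

Noncentrality parameter: δ = d·√(n/2) = 0.74 × √(24/2) = 2.5634
Critical value for a two-sided test at α = 0.02: z_{α/2} = 2.326.
Power = Φ(δ − 2.326) + Φ(−δ − 2.326) = Φ(0.237) + Φ(-4.890) = 0.5937 + 0.0000 = 0.5937.
Type II error: β = 1 − power = 1 − 0.5937 = 0.4063.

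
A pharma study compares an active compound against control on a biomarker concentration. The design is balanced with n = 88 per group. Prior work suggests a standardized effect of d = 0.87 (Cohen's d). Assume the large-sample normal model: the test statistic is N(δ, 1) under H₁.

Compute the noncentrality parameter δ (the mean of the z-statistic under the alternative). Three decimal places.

The noncentrality parameter scales effect size by the design's sample-size factor: δ = d·√(n/2) = 0.87 × √(88/2) = 5.7709

δ ≈ 5.771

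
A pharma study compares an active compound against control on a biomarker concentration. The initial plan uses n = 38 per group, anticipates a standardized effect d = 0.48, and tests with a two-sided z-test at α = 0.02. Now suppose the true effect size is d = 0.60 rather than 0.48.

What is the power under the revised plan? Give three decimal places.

Power ≈ 0.614

With d = 0.60: δ = d·√(n/2) = 0.60 × √(38/2) = 2.6153. Critical value z_{0.01} = 2.326.
Revised power = Φ(δ − 2.326) + Φ(−δ − 2.326) = Φ(0.289) + Φ(-4.942) = 0.6137 + 0.0000 = 0.6137.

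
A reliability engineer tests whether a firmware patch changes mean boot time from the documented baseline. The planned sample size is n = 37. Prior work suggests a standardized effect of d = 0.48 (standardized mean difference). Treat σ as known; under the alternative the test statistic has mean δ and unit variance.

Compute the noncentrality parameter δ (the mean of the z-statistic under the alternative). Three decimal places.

The noncentrality parameter scales effect size by the design's sample-size factor: δ = d·√n = 0.48 × √37 = 2.9197

δ ≈ 2.920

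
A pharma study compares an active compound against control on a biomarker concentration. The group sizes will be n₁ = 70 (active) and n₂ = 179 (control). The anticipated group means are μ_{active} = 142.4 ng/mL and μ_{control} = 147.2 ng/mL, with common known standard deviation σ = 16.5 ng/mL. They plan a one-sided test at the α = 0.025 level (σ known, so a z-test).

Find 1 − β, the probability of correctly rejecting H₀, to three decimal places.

Power ≈ 0.541

Standardized effect: d = |μ_{active} − μ_{control}| / σ = |142.4 − 147.2| / 16.5 = 0.2909
Noncentrality parameter: λ = d / √(1/n₁ + 1/n₂) = 0.2909 / √(1/70 + 1/179) = 2.0636
One-sided α = 0.025 → critical value z_{0.025} = 1.960.
Power = Φ(λ − 1.960) = Φ(0.104) = 0.5413.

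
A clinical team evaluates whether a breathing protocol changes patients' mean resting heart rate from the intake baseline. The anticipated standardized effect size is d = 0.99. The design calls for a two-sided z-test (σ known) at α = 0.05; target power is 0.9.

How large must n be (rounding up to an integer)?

n = 11

Set Φ(δ − 1.960) = 0.9; then δ − 1.960 = Φ⁻¹(0.9) = 1.282, giving δ = 3.242.
(For δ > 0 the lower-tail rejection region contributes negligibly to power, so the one-term inversion is standard.)
δ = d·√n ⇒ n = (δ/d)² = (3.242 / 0.99)² = 10.72.
Round up to the next whole unit.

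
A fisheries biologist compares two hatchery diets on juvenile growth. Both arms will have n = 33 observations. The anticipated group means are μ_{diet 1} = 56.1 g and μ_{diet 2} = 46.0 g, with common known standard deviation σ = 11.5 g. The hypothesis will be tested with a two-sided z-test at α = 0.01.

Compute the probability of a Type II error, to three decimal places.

Standardized effect: d = |μ_{diet 1} − μ_{diet 2}| / σ = |56.1 − 46.0| / 11.5 = 0.8783
Noncentrality parameter: δ = d·√(n/2) = 0.8783 × √(33/2) = 3.5675
Critical value for a two-sided test at α = 0.01: z_{α/2} = 2.576.
Power = Φ(δ − 2.576) + Φ(−δ − 2.576) = Φ(0.992) + Φ(-6.143) = 0.8393 + 0.0000 = 0.8393.
Type II error: β = 1 − power = 1 − 0.8393 = 0.1607.

β ≈ 0.161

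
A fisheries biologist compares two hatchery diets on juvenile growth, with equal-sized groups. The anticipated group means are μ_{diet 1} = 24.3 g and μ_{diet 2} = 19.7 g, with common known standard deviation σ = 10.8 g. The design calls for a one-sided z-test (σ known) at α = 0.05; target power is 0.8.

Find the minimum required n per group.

n = 69 per group

Standardized effect: d = |μ_{diet 1} − μ_{diet 2}| / σ = |24.3 − 19.7| / 10.8 = 0.4259
Set Φ(δ − 1.645) = 0.8; then δ − 1.645 = Φ⁻¹(0.8) = 0.842, giving δ = 2.486.
δ = d·√(n/2) ⇒ n = 2(δ/d)² = 2 × (2.486 / 0.4259)² = 68.16.
Rounding up, n = 69 per group.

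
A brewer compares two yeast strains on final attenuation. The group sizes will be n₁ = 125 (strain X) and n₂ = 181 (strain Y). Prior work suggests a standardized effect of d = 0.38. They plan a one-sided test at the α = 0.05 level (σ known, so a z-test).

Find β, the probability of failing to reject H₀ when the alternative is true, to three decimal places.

Noncentrality parameter: δ = d / √(1/n₁ + 1/n₂) = 0.38 / √(1/125 + 1/181) = 3.2675
One-sided α = 0.05 → critical value z_{0.05} = 1.645.
Power = P(Z > 1.645 − δ) = Φ(1.623) = 0.9477.
Type II error: β = 1 − power = 1 − 0.9477 = 0.0523.

β ≈ 0.052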